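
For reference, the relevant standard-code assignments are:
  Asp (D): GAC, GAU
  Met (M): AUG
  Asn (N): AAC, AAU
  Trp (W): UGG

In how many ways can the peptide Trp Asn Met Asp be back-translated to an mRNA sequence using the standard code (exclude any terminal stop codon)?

4

Trp: 1 codon.
Asn: 2 codons.
Met: 1 codon.
Asp: 2 codons.
1 × 2 × 1 × 2 = 4.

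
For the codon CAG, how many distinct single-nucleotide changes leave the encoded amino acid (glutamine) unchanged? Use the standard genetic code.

1

Position 1: none → 0 synonymous.
Position 2: none → 0 synonymous.
Position 3: CAA → 1 synonymous.
Total: 0 + 0 + 1 = 1.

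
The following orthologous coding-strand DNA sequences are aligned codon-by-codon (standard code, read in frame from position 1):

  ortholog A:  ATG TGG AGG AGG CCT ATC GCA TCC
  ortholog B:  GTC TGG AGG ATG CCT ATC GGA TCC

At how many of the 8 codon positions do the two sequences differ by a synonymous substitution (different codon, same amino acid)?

0

Codon 1: ATG Met / GTC Val — nonsynonymous.
Codon 2: TGG Trp / TGG Trp — identical.
Codon 3: AGG Arg / AGG Arg — identical.
Codon 4: AGG Arg / ATG Met — nonsynonymous.
Codon 5: CCT Pro / CCT Pro — identical.
Codon 6: ATC Ile / ATC Ile — identical.
Codon 7: GCA Ala / GGA Gly — nonsynonymous.
Codon 8: TCC Ser / TCC Ser — identical.
Synonymous differences: 0.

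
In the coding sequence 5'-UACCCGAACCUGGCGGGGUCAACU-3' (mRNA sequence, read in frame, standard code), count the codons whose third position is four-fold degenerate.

6

Codon 1 UAC (Tyr): third position 2-fold.
Codon 2 CCG (Pro): third position 4-fold.
Codon 3 AAC (Asn): third position 2-fold.
Codon 4 CUG (Leu): third position 4-fold.
Codon 5 GCG (Ala): third position 4-fold.
Codon 6 GGG (Gly): third position 4-fold.
Codon 7 UCA (Ser): third position 4-fold.
Codon 8 ACU (Thr): third position 4-fold.
Four-fold degenerate third positions: 6.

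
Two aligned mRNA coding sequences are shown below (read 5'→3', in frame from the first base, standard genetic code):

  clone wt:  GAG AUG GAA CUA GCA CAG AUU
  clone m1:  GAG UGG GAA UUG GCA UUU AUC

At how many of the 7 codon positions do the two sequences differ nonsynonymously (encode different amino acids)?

Codon 1: GAG Glu / GAG Glu — identical.
Codon 2: AUG Met / UGG Trp — nonsynonymous.
Codon 3: GAA Glu / GAA Glu — identical.
Codon 4: CUA Leu / UUG Leu — synonymous.
Codon 5: GCA Ala / GCA Ala — identical.
Codon 6: CAG Gln / UUU Phe — nonsynonymous.
Codon 7: AUU Ile / AUC Ile — synonymous.
Nonsynonymous differences: 2.

2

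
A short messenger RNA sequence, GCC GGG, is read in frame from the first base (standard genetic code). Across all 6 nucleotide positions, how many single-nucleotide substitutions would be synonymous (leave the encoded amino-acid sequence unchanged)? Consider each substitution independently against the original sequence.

6

Codon 1 (GCC, Ala): 3 synonymous substitutions.
Codon 2 (GGG, Gly): 3 synonymous substitutions.
Total: 3 + 3 = 6.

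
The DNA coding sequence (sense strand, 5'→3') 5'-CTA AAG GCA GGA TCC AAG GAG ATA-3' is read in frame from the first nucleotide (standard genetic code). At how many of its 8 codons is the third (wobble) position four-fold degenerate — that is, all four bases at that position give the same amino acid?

Codon 1 CTA (Leu): third position 4-fold.
Codon 2 AAG (Lys): third position 2-fold.
Codon 3 GCA (Ala): third position 4-fold.
Codon 4 GGA (Gly): third position 4-fold.
Codon 5 TCC (Ser): third position 4-fold.
Codon 6 AAG (Lys): third position 2-fold.
Codon 7 GAG (Glu): third position 2-fold.
Codon 8 ATA (Ile): third position 3-fold.
Four-fold degenerate third positions: 4.

4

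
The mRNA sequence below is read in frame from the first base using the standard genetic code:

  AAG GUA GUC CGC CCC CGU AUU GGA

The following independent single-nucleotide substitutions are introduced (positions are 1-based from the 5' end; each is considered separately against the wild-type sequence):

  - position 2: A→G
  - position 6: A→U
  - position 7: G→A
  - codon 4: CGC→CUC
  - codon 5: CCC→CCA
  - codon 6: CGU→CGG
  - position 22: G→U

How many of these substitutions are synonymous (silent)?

Codon 1: AAG (Lys) → AGG (Arg) — missense.
Codon 2: GUA (Val) → GUU (Val) — synonymous.
Codon 3: GUC (Val) → AUC (Ile) — missense.
Codon 4: CGC (Arg) → CUC (Leu) — missense.
Codon 5: CCC (Pro) → CCA (Pro) — synonymous.
Codon 6: CGU (Arg) → CGG (Arg) — synonymous.
Codon 8: GGA (Gly) → UGA (Stop) — nonsense.
Synonymous: 3 of 7.

3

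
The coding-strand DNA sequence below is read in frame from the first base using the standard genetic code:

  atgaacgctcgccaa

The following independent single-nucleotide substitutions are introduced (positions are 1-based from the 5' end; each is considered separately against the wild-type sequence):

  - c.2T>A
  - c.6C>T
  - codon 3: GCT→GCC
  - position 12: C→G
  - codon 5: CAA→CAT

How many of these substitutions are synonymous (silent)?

Codon 1: ATG (Met) → AAG (Lys) — missense.
Codon 2: AAC (Asn) → AAT (Asn) — synonymous.
Codon 3: GCT (Ala) → GCC (Ala) — synonymous.
Codon 4: CGC (Arg) → CGG (Arg) — synonymous.
Codon 5: CAA (Gln) → CAT (His) — missense.
Synonymous: 3 of 5.

3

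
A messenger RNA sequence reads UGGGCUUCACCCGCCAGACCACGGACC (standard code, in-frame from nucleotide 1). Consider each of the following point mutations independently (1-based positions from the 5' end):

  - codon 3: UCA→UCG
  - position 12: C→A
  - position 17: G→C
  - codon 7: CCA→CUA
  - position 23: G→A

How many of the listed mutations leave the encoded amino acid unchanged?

2

Codon 3: UCA (Ser) → UCG (Ser) — synonymous.
Codon 4: CCC (Pro) → CCA (Pro) — synonymous.
Codon 6: AGA (Arg) → ACA (Thr) — missense.
Codon 7: CCA (Pro) → CUA (Leu) — missense.
Codon 8: CGG (Arg) → CAG (Gln) — missense.
Synonymous: 2 of 5.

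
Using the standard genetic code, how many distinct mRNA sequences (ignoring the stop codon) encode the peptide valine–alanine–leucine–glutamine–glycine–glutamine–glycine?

6144

Val: 4 codons.
Ala: 4 codons.
Leu: 6 codons.
Gln: 2 codons.
Gly: 4 codons.
Gln: 2 codons.
Gly: 4 codons.
4 × 4 × 6 × 2 × 4 × 2 × 4 = 6144.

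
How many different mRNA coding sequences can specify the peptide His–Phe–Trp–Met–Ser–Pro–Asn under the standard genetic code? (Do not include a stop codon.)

192

His: 2 codons.
Phe: 2 codons.
Trp: 1 codon.
Met: 1 codon.
Ser: 6 codons.
Pro: 4 codons.
Asn: 2 codons.
2 × 2 × 1 × 1 × 6 × 4 × 2 = 192.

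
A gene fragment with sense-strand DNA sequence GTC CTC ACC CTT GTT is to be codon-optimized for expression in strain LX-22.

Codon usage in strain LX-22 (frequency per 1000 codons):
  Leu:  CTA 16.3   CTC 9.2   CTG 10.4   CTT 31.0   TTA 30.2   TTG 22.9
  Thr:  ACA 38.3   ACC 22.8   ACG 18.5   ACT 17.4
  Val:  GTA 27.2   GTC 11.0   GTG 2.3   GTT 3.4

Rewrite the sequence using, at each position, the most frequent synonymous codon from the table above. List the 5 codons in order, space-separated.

Codon 1 (Val): best is GTA at 27.2.
Codon 2 (Leu): best is CTT at 31.0.
Codon 3 (Thr): best is ACA at 38.3.
Codon 4 (Leu): best is CTT at 31.0.
Codon 5 (Val): best is GTA at 27.2.

GTA CTT ACA CTT GTA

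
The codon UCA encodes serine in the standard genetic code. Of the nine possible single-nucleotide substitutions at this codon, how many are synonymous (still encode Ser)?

3

Position 1: none → 0 synonymous.
Position 2: none → 0 synonymous.
Position 3: UCU, UCC, UCG → 3 synonymous.
Total: 0 + 0 + 3 = 3.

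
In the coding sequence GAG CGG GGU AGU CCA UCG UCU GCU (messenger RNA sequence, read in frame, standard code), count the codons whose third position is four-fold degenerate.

Codon 1 GAG (Glu): third position 2-fold.
Codon 2 CGG (Arg): third position 4-fold.
Codon 3 GGU (Gly): third position 4-fold.
Codon 4 AGU (Ser): third position 2-fold.
Codon 5 CCA (Pro): third position 4-fold.
Codon 6 UCG (Ser): third position 4-fold.
Codon 7 UCU (Ser): third position 4-fold.
Codon 8 GCU (Ala): third position 4-fold.
Four-fold degenerate third positions: 6.

6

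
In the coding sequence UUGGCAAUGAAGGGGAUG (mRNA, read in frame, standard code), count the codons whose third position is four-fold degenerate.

2

Codon 1 UUG (Leu): third position 2-fold.
Codon 2 GCA (Ala): third position 4-fold.
Codon 3 AUG (Met): third position 1-fold.
Codon 4 AAG (Lys): third position 2-fold.
Codon 5 GGG (Gly): third position 4-fold.
Codon 6 AUG (Met): third position 1-fold.
Four-fold degenerate third positions: 2.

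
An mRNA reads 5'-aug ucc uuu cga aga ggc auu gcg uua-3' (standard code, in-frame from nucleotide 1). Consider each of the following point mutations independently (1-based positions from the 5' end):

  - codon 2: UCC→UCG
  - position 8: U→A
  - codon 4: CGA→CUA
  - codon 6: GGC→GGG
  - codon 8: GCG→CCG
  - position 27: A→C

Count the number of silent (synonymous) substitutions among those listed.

Codon 2: UCC (Ser) → UCG (Ser) — synonymous.
Codon 3: UUU (Phe) → UAU (Tyr) — missense.
Codon 4: CGA (Arg) → CUA (Leu) — missense.
Codon 6: GGC (Gly) → GGG (Gly) — synonymous.
Codon 8: GCG (Ala) → CCG (Pro) — missense.
Codon 9: UUA (Leu) → UUC (Phe) — missense.
Synonymous: 2 of 6.

2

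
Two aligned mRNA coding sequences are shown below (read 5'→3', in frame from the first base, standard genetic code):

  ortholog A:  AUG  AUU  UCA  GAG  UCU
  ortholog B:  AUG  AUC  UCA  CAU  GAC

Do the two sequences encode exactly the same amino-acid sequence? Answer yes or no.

Codon 1: AUG Met / AUG Met — identical.
Codon 2: AUU Ile / AUC Ile — synonymous.
Codon 3: UCA Ser / UCA Ser — identical.
Codon 4: GAG Glu / CAU His — nonsynonymous.
Codon 5: UCU Ser / GAC Asp — nonsynonymous.
Nonsynonymous differences: 2 → different protein.

no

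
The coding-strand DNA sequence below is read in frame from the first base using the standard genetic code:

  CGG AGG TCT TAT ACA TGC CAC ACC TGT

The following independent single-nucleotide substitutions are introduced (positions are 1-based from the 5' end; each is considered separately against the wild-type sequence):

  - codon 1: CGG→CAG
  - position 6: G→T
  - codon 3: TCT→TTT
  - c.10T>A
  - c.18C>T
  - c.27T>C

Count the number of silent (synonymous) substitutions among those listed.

Codon 1: CGG (Arg) → CAG (Gln) — missense.
Codon 2: AGG (Arg) → AGT (Ser) — missense.
Codon 3: TCT (Ser) → TTT (Phe) — missense.
Codon 4: TAT (Tyr) → AAT (Asn) — missense.
Codon 6: TGC (Cys) → TGT (Cys) — synonymous.
Codon 9: TGT (Cys) → TGC (Cys) — synonymous.
Synonymous: 2 of 6.

2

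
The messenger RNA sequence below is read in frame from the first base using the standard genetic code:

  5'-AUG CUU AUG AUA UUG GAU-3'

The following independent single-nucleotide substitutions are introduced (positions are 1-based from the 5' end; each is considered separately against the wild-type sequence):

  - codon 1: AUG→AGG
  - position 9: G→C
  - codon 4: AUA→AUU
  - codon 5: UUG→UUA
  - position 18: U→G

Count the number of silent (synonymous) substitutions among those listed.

2

Codon 1: AUG (Met) → AGG (Arg) — missense.
Codon 3: AUG (Met) → AUC (Ile) — missense.
Codon 4: AUA (Ile) → AUU (Ile) — synonymous.
Codon 5: UUG (Leu) → UUA (Leu) — synonymous.
Codon 6: GAU (Asp) → GAG (Glu) — missense.
Synonymous: 2 of 5.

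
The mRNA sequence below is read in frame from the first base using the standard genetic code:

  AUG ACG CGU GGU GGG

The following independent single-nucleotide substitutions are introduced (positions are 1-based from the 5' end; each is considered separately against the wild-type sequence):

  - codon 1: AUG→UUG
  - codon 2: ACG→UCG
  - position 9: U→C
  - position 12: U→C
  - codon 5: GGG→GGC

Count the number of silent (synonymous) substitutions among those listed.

Codon 1: AUG (Met) → UUG (Leu) — missense.
Codon 2: ACG (Thr) → UCG (Ser) — missense.
Codon 3: CGU (Arg) → CGC (Arg) — synonymous.
Codon 4: GGU (Gly) → GGC (Gly) — synonymous.
Codon 5: GGG (Gly) → GGC (Gly) — synonymous.
Synonymous: 3 of 5.

3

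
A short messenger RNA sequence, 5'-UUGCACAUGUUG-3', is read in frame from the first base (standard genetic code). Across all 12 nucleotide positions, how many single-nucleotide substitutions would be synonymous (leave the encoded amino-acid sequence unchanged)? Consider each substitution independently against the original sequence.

Codon 1 (UUG, Leu): 2 synonymous substitutions.
Codon 2 (CAC, His): 1 synonymous substitution.
Codon 3 (AUG, Met): 0 synonymous substitutions.
Codon 4 (UUG, Leu): 2 synonymous substitutions.
Total: 2 + 1 + 0 + 2 = 5.

5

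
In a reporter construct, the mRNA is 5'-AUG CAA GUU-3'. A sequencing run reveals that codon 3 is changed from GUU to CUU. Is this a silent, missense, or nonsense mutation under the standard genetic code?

missense

Position 7 falls in codon 3: GUU → Val.
After the substitution the codon is CUU → Leu.
Val ≠ Leu, so this is a missense mutation.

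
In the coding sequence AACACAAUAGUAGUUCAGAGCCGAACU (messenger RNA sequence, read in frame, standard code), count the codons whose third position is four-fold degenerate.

Codon 1 AAC (Asn): third position 2-fold.
Codon 2 ACA (Thr): third position 4-fold.
Codon 3 AUA (Ile): third position 3-fold.
Codon 4 GUA (Val): third position 4-fold.
Codon 5 GUU (Val): third position 4-fold.
Codon 6 CAG (Gln): third position 2-fold.
Codon 7 AGC (Ser): third position 2-fold.
Codon 8 CGA (Arg): third position 4-fold.
Codon 9 ACU (Thr): third position 4-fold.
Four-fold degenerate third positions: 5.

5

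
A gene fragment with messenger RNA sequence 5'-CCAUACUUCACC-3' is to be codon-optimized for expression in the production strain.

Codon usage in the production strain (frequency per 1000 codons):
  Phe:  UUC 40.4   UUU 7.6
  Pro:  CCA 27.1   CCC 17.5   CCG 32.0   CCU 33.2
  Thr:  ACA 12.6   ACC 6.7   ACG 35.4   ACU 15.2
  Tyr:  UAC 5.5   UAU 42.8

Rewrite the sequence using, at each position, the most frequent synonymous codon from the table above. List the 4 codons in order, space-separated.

CCU UAU UUC ACG

Codon 1 (Pro): best is CCU at 33.2.
Codon 2 (Tyr): best is UAU at 42.8.
Codon 3 (Phe): best is UUC at 40.4.
Codon 4 (Thr): best is ACG at 35.4.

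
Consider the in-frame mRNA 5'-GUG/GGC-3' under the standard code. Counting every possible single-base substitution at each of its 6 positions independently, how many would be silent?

6

Codon 1 (GUG, Val): 3 synonymous substitutions.
Codon 2 (GGC, Gly): 3 synonymous substitutions.
Total: 3 + 3 = 6.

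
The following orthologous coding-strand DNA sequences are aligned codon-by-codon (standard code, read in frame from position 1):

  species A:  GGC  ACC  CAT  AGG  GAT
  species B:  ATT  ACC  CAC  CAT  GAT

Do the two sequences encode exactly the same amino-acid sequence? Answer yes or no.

no

Codon 1: GGC Gly / ATT Ile — nonsynonymous.
Codon 2: ACC Thr / ACC Thr — identical.
Codon 3: CAT His / CAC His — synonymous.
Codon 4: AGG Arg / CAT His — nonsynonymous.
Codon 5: GAT Asp / GAT Asp — identical.
Nonsynonymous differences: 2 → different protein.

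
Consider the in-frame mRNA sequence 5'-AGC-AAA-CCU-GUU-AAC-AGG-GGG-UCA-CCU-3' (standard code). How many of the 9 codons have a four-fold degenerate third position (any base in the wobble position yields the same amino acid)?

5

Codon 1 AGC (Ser): third position 2-fold.
Codon 2 AAA (Lys): third position 2-fold.
Codon 3 CCU (Pro): third position 4-fold.
Codon 4 GUU (Val): third position 4-fold.
Codon 5 AAC (Asn): third position 2-fold.
Codon 6 AGG (Arg): third position 2-fold.
Codon 7 GGG (Gly): third position 4-fold.
Codon 8 UCA (Ser): third position 4-fold.
Codon 9 CCU (Pro): third position 4-fold.
Four-fold degenerate third positions: 5.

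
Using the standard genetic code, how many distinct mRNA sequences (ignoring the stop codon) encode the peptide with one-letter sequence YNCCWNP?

Tyr: 2 codons.
Asn: 2 codons.
Cys: 2 codons.
Cys: 2 codons.
Trp: 1 codon.
Asn: 2 codons.
Pro: 4 codons.
2 × 2 × 2 × 2 × 1 × 2 × 4 = 128.

128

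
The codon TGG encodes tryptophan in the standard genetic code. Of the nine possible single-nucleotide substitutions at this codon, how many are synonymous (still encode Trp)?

Position 1: none → 0 synonymous.
Position 2: none → 0 synonymous.
Position 3: none → 0 synonymous.
Total: 0 + 0 + 0 = 0.

0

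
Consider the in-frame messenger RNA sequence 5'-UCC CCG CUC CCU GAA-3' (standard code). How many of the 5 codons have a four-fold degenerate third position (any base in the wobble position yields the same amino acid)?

4

Codon 1 UCC (Ser): third position 4-fold.
Codon 2 CCG (Pro): third position 4-fold.
Codon 3 CUC (Leu): third position 4-fold.
Codon 4 CCU (Pro): third position 4-fold.
Codon 5 GAA (Glu): third position 2-fold.
Four-fold degenerate third positions: 4.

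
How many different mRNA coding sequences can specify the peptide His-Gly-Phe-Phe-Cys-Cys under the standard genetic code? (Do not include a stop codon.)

His: 2 codons.
Gly: 4 codons.
Phe: 2 codons.
Phe: 2 codons.
Cys: 2 codons.
Cys: 2 codons.
2 × 4 × 2 × 2 × 2 × 2 = 128.

128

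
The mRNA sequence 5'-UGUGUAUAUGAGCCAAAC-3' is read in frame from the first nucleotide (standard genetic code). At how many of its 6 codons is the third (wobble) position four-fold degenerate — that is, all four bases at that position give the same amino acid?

Codon 1 UGU (Cys): third position 2-fold.
Codon 2 GUA (Val): third position 4-fold.
Codon 3 UAU (Tyr): third position 2-fold.
Codon 4 GAG (Glu): third position 2-fold.
Codon 5 CCA (Pro): third position 4-fold.
Codon 6 AAC (Asn): third position 2-fold.
Four-fold degenerate third positions: 2.

2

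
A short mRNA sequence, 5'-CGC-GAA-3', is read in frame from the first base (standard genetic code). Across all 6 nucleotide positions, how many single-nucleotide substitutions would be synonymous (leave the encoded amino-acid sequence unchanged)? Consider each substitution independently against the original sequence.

Codon 1 (CGC, Arg): 3 synonymous substitutions.
Codon 2 (GAA, Glu): 1 synonymous substitution.
Total: 3 + 1 = 4.

4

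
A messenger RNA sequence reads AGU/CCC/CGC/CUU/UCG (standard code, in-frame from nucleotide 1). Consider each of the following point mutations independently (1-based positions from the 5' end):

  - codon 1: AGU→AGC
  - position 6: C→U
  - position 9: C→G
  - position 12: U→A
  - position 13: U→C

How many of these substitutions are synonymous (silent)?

Codon 1: AGU (Ser) → AGC (Ser) — synonymous.
Codon 2: CCC (Pro) → CCU (Pro) — synonymous.
Codon 3: CGC (Arg) → CGG (Arg) — synonymous.
Codon 4: CUU (Leu) → CUA (Leu) — synonymous.
Codon 5: UCG (Ser) → CCG (Pro) — missense.
Synonymous: 4 of 5.

4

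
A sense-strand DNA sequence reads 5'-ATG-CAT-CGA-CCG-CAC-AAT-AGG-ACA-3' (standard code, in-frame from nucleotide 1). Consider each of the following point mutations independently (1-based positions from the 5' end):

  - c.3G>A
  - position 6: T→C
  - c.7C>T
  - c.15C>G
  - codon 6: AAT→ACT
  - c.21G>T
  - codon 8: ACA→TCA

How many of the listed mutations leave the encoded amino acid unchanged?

Codon 1: ATG (Met) → ATA (Ile) — missense.
Codon 2: CAT (His) → CAC (His) — synonymous.
Codon 3: CGA (Arg) → TGA (Stop) — nonsense.
Codon 5: CAC (His) → CAG (Gln) — missense.
Codon 6: AAT (Asn) → ACT (Thr) — missense.
Codon 7: AGG (Arg) → AGT (Ser) — missense.
Codon 8: ACA (Thr) → TCA (Ser) — missense.
Synonymous: 1 of 7.

1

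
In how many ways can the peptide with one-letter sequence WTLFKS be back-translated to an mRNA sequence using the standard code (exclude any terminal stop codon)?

576

Trp: 1 codon.
Thr: 4 codons.
Leu: 6 codons.
Phe: 2 codons.
Lys: 2 codons.
Ser: 6 codons.
1 × 4 × 6 × 2 × 2 × 6 = 576.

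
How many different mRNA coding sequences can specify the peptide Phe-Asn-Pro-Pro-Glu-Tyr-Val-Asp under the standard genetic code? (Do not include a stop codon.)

2048

Phe: 2 codons.
Asn: 2 codons.
Pro: 4 codons.
Pro: 4 codons.
Glu: 2 codons.
Tyr: 2 codons.
Val: 4 codons.
Asp: 2 codons.
2 × 2 × 4 × 4 × 2 × 2 × 4 × 2 = 2048.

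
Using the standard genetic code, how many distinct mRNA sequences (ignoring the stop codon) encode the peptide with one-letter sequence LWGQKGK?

Leu: 6 codons.
Trp: 1 codon.
Gly: 4 codons.
Gln: 2 codons.
Lys: 2 codons.
Gly: 4 codons.
Lys: 2 codons.
6 × 1 × 4 × 2 × 2 × 4 × 2 = 768.

768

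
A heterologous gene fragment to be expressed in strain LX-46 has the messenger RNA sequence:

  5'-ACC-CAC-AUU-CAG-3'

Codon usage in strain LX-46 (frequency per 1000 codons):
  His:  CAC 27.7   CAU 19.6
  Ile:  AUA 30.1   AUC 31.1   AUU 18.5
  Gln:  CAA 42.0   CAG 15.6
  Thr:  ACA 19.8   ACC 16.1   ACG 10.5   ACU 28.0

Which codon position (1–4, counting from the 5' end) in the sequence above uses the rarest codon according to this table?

Codon 1 ACC (Thr): 16.1 per 1000.
Codon 2 CAC (His): 27.7 per 1000.
Codon 3 AUU (Ile): 18.5 per 1000.
Codon 4 CAG (Gln): 15.6 per 1000.
Lowest frequency is 15.6 at codon 4.

4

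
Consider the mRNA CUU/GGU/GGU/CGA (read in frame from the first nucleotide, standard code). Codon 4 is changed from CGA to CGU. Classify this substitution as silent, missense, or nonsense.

Position 12 falls in codon 4: CGA → Arg.
After the substitution the codon is CGU → Arg.
Both encode Arg, so the change is synonymous.

silent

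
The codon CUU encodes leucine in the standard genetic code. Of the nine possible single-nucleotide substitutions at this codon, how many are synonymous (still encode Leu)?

Position 1: none → 0 synonymous.
Position 2: none → 0 synonymous.
Position 3: CUC, CUA, CUG → 3 synonymous.
Total: 0 + 0 + 3 = 3.

3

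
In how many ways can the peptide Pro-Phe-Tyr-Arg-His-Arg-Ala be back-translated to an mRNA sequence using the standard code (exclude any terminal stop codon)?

4608

Pro: 4 codons.
Phe: 2 codons.
Tyr: 2 codons.
Arg: 6 codons.
His: 2 codons.
Arg: 6 codons.
Ala: 4 codons.
4 × 2 × 2 × 6 × 2 × 6 × 4 = 4608.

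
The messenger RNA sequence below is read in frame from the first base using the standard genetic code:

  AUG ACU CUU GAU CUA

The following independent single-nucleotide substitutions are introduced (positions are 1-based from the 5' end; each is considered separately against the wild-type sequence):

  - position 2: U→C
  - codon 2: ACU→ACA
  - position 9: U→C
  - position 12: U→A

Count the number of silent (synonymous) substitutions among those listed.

2

Codon 1: AUG (Met) → ACG (Thr) — missense.
Codon 2: ACU (Thr) → ACA (Thr) — synonymous.
Codon 3: CUU (Leu) → CUC (Leu) — synonymous.
Codon 4: GAU (Asp) → GAA (Glu) — missense.
Synonymous: 2 of 4.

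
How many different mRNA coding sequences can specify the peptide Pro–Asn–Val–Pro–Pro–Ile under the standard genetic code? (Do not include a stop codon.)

1536

Pro: 4 codons.
Asn: 2 codons.
Val: 4 codons.
Pro: 4 codons.
Pro: 4 codons.
Ile: 3 codons.
4 × 2 × 4 × 4 × 4 × 3 = 1536.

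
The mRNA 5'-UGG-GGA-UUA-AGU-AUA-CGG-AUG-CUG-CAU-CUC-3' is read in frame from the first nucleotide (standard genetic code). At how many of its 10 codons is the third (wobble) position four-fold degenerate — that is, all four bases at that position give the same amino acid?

Codon 1 UGG (Trp): third position 1-fold.
Codon 2 GGA (Gly): third position 4-fold.
Codon 3 UUA (Leu): third position 2-fold.
Codon 4 AGU (Ser): third position 2-fold.
Codon 5 AUA (Ile): third position 3-fold.
Codon 6 CGG (Arg): third position 4-fold.
Codon 7 AUG (Met): third position 1-fold.
Codon 8 CUG (Leu): third position 4-fold.
Codon 9 CAU (His): third position 2-fold.
Codon 10 CUC (Leu): third position 4-fold.
Four-fold degenerate third positions: 4.

4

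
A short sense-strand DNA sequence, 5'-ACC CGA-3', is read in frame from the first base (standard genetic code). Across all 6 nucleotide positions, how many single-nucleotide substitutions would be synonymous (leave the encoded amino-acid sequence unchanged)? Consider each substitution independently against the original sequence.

7

Codon 1 (ACC, Thr): 3 synonymous substitutions.
Codon 2 (CGA, Arg): 4 synonymous substitutions.
Total: 3 + 4 = 7.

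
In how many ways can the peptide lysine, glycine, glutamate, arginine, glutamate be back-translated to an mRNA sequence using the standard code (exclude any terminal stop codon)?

Lys: 2 codons.
Gly: 4 codons.
Glu: 2 codons.
Arg: 6 codons.
Glu: 2 codons.
2 × 4 × 2 × 6 × 2 = 192.

192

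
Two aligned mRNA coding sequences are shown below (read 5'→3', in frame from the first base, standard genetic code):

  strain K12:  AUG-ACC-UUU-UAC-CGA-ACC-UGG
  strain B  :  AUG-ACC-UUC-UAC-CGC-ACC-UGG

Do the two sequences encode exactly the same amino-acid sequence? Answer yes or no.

Codon 1: AUG Met / AUG Met — identical.
Codon 2: ACC Thr / ACC Thr — identical.
Codon 3: UUU Phe / UUC Phe — synonymous.
Codon 4: UAC Tyr / UAC Tyr — identical.
Codon 5: CGA Arg / CGC Arg — synonymous.
Codon 6: ACC Thr / ACC Thr — identical.
Codon 7: UGG Trp / UGG Trp — identical.
Nonsynonymous differences: 0 → same protein.

yes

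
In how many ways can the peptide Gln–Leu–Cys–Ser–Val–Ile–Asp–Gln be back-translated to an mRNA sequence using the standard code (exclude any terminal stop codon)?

6912

Gln: 2 codons.
Leu: 6 codons.
Cys: 2 codons.
Ser: 6 codons.
Val: 4 codons.
Ile: 3 codons.
Asp: 2 codons.
Gln: 2 codons.
2 × 6 × 2 × 6 × 4 × 3 × 2 × 2 = 6912.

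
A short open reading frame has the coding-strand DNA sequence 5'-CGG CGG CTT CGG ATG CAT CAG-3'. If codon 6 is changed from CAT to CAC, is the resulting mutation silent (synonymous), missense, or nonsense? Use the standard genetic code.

Position 18 falls in codon 6: CAT → His.
After the substitution the codon is CAC → His.
Both encode His, so the change is synonymous.

silent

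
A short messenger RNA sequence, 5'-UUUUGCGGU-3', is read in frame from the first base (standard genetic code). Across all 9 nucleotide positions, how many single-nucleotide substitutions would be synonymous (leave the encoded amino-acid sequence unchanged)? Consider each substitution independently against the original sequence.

5

Codon 1 (UUU, Phe): 1 synonymous substitution.
Codon 2 (UGC, Cys): 1 synonymous substitution.
Codon 3 (GGU, Gly): 3 synonymous substitutions.
Total: 1 + 1 + 3 = 5.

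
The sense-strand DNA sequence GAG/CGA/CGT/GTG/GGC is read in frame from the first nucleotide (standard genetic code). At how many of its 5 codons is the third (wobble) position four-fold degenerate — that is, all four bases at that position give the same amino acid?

4

Codon 1 GAG (Glu): third position 2-fold.
Codon 2 CGA (Arg): third position 4-fold.
Codon 3 CGT (Arg): third position 4-fold.
Codon 4 GTG (Val): third position 4-fold.
Codon 5 GGC (Gly): third position 4-fold.
Four-fold degenerate third positions: 4.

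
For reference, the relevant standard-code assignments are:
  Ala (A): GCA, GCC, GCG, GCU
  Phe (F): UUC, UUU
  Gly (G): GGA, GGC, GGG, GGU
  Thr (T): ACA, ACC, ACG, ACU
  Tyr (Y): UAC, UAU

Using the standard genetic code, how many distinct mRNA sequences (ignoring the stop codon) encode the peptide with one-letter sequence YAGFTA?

1024

Tyr: 2 codons.
Ala: 4 codons.
Gly: 4 codons.
Phe: 2 codons.
Thr: 4 codons.
Ala: 4 codons.
2 × 4 × 4 × 2 × 4 × 4 = 1024.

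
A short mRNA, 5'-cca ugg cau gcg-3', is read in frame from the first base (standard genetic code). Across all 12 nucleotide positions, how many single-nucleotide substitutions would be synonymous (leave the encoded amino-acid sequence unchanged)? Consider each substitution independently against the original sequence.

7

Codon 1 (CCA, Pro): 3 synonymous substitutions.
Codon 2 (UGG, Trp): 0 synonymous substitutions.
Codon 3 (CAU, His): 1 synonymous substitution.
Codon 4 (GCG, Ala): 3 synonymous substitutions.
Total: 3 + 0 + 1 + 3 = 7.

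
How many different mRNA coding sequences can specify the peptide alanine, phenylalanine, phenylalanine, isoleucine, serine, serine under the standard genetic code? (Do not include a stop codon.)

Ala: 4 codons.
Phe: 2 codons.
Phe: 2 codons.
Ile: 3 codons.
Ser: 6 codons.
Ser: 6 codons.
4 × 2 × 2 × 3 × 6 × 6 = 1728.

1728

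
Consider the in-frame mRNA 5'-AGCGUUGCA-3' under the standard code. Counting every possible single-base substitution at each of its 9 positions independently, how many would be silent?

Codon 1 (AGC, Ser): 1 synonymous substitution.
Codon 2 (GUU, Val): 3 synonymous substitutions.
Codon 3 (GCA, Ala): 3 synonymous substitutions.
Total: 1 + 3 + 3 = 7.

7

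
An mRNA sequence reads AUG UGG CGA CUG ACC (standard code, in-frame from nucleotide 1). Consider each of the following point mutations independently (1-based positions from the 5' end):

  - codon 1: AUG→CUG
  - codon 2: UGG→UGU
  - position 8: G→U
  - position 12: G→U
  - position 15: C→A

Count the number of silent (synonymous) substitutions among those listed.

2

Codon 1: AUG (Met) → CUG (Leu) — missense.
Codon 2: UGG (Trp) → UGU (Cys) — missense.
Codon 3: CGA (Arg) → CUA (Leu) — missense.
Codon 4: CUG (Leu) → CUU (Leu) — synonymous.
Codon 5: ACC (Thr) → ACA (Thr) — synonymous.
Synonymous: 2 of 5.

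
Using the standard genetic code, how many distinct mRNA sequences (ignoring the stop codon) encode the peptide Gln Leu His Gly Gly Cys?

Gln: 2 codons.
Leu: 6 codons.
His: 2 codons.
Gly: 4 codons.
Gly: 4 codons.
Cys: 2 codons.
2 × 6 × 2 × 4 × 4 × 2 = 768.

768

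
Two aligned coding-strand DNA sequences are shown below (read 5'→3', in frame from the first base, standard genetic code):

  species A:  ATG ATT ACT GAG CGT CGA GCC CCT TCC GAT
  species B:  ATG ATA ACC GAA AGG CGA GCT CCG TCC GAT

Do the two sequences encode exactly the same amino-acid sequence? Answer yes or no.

yes

Codon 1: ATG Met / ATG Met — identical.
Codon 2: ATT Ile / ATA Ile — synonymous.
Codon 3: ACT Thr / ACC Thr — synonymous.
Codon 4: GAG Glu / GAA Glu — synonymous.
Codon 5: CGT Arg / AGG Arg — synonymous.
Codon 6: CGA Arg / CGA Arg — identical.
Codon 7: GCC Ala / GCT Ala — synonymous.
Codon 8: CCT Pro / CCG Pro — synonymous.
Codon 9: TCC Ser / TCC Ser — identical.
Codon 10: GAT Asp / GAT Asp — identical.
Nonsynonymous differences: 0 → same protein.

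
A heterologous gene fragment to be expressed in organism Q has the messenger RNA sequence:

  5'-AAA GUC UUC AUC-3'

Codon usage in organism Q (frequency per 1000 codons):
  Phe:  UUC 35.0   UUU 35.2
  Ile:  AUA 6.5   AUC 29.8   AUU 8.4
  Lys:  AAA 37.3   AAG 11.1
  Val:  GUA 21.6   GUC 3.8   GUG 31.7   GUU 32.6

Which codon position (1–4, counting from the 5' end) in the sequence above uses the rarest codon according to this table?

2

Codon 1 AAA (Lys): 37.3 per 1000.
Codon 2 GUC (Val): 3.8 per 1000.
Codon 3 UUC (Phe): 35.0 per 1000.
Codon 4 AUC (Ile): 29.8 per 1000.
Lowest frequency is 3.8 at codon 2.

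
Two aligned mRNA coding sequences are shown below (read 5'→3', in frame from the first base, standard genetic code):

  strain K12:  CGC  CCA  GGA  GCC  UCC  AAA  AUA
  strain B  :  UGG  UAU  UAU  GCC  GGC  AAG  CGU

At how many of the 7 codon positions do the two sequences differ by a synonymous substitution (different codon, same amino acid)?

Codon 1: CGC Arg / UGG Trp — nonsynonymous.
Codon 2: CCA Pro / UAU Tyr — nonsynonymous.
Codon 3: GGA Gly / UAU Tyr — nonsynonymous.
Codon 4: GCC Ala / GCC Ala — identical.
Codon 5: UCC Ser / GGC Gly — nonsynonymous.
Codon 6: AAA Lys / AAG Lys — synonymous.
Codon 7: AUA Ile / CGU Arg — nonsynonymous.
Synonymous differences: 1.

1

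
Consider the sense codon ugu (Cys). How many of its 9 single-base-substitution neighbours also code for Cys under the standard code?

1

Position 1: none → 0 synonymous.
Position 2: none → 0 synonymous.
Position 3: UGC → 1 synonymous.
Total: 0 + 0 + 1 = 1.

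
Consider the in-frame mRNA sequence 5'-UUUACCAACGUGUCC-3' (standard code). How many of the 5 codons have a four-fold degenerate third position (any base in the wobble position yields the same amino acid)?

3

Codon 1 UUU (Phe): third position 2-fold.
Codon 2 ACC (Thr): third position 4-fold.
Codon 3 AAC (Asn): third position 2-fold.
Codon 4 GUG (Val): third position 4-fold.
Codon 5 UCC (Ser): third position 4-fold.
Four-fold degenerate third positions: 3.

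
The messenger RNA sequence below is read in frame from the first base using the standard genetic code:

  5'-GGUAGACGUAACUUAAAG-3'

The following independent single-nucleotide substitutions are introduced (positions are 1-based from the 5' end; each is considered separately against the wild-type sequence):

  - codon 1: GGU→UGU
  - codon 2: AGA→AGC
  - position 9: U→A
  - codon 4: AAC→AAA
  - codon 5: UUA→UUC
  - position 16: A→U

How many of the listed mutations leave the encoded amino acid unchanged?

Codon 1: GGU (Gly) → UGU (Cys) — missense.
Codon 2: AGA (Arg) → AGC (Ser) — missense.
Codon 3: CGU (Arg) → CGA (Arg) — synonymous.
Codon 4: AAC (Asn) → AAA (Lys) — missense.
Codon 5: UUA (Leu) → UUC (Phe) — missense.
Codon 6: AAG (Lys) → UAG (Stop) — nonsense.
Synonymous: 1 of 6.

1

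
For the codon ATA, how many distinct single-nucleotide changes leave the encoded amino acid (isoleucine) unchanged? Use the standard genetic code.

2

Position 1: none → 0 synonymous.
Position 2: none → 0 synonymous.
Position 3: ATT, ATC → 2 synonymous.
Total: 0 + 0 + 2 = 2.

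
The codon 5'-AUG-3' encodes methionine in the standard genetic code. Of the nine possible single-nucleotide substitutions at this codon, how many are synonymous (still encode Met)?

Position 1: none → 0 synonymous.
Position 2: none → 0 synonymous.
Position 3: none → 0 synonymous.
Total: 0 + 0 + 0 = 0.

0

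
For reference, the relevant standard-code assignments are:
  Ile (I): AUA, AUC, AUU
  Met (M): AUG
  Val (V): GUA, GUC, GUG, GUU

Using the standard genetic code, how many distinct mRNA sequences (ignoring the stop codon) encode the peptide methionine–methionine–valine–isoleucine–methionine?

12

Met: 1 codon.
Met: 1 codon.
Val: 4 codons.
Ile: 3 codons.
Met: 1 codon.
1 × 1 × 4 × 3 × 1 = 12.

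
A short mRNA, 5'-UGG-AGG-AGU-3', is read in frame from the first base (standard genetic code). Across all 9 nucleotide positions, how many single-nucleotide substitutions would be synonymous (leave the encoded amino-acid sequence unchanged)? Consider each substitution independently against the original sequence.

3

Codon 1 (UGG, Trp): 0 synonymous substitutions.
Codon 2 (AGG, Arg): 2 synonymous substitutions.
Codon 3 (AGU, Ser): 1 synonymous substitution.
Total: 0 + 2 + 1 = 3.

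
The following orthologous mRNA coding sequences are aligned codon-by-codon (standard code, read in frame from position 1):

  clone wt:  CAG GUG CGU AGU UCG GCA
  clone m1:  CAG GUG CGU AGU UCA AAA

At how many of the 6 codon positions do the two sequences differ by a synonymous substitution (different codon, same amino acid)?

1

Codon 1: CAG Gln / CAG Gln — identical.
Codon 2: GUG Val / GUG Val — identical.
Codon 3: CGU Arg / CGU Arg — identical.
Codon 4: AGU Ser / AGU Ser — identical.
Codon 5: UCG Ser / UCA Ser — synonymous.
Codon 6: GCA Ala / AAA Lys — nonsynonymous.
Synonymous differences: 1.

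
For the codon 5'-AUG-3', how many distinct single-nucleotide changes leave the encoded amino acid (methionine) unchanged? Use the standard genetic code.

0

Position 1: none → 0 synonymous.
Position 2: none → 0 synonymous.
Position 3: none → 0 synonymous.
Total: 0 + 0 + 0 = 0.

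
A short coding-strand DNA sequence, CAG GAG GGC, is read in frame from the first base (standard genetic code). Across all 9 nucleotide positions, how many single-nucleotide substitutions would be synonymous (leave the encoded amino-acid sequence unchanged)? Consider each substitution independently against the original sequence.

5

Codon 1 (CAG, Gln): 1 synonymous substitution.
Codon 2 (GAG, Glu): 1 synonymous substitution.
Codon 3 (GGC, Gly): 3 synonymous substitutions.
Total: 1 + 1 + 3 = 5.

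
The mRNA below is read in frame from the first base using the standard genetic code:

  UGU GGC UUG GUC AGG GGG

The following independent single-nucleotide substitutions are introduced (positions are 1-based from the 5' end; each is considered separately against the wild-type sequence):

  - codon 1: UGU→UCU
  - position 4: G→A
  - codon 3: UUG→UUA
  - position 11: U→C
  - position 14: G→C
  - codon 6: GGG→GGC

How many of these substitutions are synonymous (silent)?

Codon 1: UGU (Cys) → UCU (Ser) — missense.
Codon 2: GGC (Gly) → AGC (Ser) — missense.
Codon 3: UUG (Leu) → UUA (Leu) — synonymous.
Codon 4: GUC (Val) → GCC (Ala) — missense.
Codon 5: AGG (Arg) → ACG (Thr) — missense.
Codon 6: GGG (Gly) → GGC (Gly) — synonymous.
Synonymous: 2 of 6.

2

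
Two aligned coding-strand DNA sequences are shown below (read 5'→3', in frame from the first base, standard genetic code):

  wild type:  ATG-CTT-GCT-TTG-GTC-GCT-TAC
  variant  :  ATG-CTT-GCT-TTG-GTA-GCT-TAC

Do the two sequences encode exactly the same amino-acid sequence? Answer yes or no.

Codon 1: ATG Met / ATG Met — identical.
Codon 2: CTT Leu / CTT Leu — identical.
Codon 3: GCT Ala / GCT Ala — identical.
Codon 4: TTG Leu / TTG Leu — identical.
Codon 5: GTC Val / GTA Val — synonymous.
Codon 6: GCT Ala / GCT Ala — identical.
Codon 7: TAC Tyr / TAC Tyr — identical.
Nonsynonymous differences: 0 → same protein.

yes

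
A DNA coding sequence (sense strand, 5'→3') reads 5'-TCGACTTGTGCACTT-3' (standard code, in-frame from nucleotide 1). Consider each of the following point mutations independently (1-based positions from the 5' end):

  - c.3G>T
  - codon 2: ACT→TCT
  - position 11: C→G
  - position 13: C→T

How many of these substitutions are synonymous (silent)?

1

Codon 1: TCG (Ser) → TCT (Ser) — synonymous.
Codon 2: ACT (Thr) → TCT (Ser) — missense.
Codon 4: GCA (Ala) → GGA (Gly) — missense.
Codon 5: CTT (Leu) → TTT (Phe) — missense.
Synonymous: 1 of 4.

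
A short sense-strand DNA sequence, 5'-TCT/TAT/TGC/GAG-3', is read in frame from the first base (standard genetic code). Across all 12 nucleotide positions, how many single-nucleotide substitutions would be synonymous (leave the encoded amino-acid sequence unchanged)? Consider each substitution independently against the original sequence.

Codon 1 (TCT, Ser): 3 synonymous substitutions.
Codon 2 (TAT, Tyr): 1 synonymous substitution.
Codon 3 (TGC, Cys): 1 synonymous substitution.
Codon 4 (GAG, Glu): 1 synonymous substitution.
Total: 3 + 1 + 1 + 1 = 6.

6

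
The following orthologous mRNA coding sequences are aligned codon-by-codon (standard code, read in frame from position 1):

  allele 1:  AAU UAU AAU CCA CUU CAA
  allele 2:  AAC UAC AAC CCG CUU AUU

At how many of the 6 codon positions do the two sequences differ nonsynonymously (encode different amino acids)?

1

Codon 1: AAU Asn / AAC Asn — synonymous.
Codon 2: UAU Tyr / UAC Tyr — synonymous.
Codon 3: AAU Asn / AAC Asn — synonymous.
Codon 4: CCA Pro / CCG Pro — synonymous.
Codon 5: CUU Leu / CUU Leu — identical.
Codon 6: CAA Gln / AUU Ile — nonsynonymous.
Nonsynonymous differences: 1.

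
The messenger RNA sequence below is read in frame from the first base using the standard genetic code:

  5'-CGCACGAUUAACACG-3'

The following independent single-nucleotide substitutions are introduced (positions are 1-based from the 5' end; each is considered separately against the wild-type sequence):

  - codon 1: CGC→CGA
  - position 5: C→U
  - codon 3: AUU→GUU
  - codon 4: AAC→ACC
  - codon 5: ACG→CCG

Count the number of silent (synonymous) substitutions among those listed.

1

Codon 1: CGC (Arg) → CGA (Arg) — synonymous.
Codon 2: ACG (Thr) → AUG (Met) — missense.
Codon 3: AUU (Ile) → GUU (Val) — missense.
Codon 4: AAC (Asn) → ACC (Thr) — missense.
Codon 5: ACG (Thr) → CCG (Pro) — missense.
Synonymous: 1 of 5.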